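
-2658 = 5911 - 8569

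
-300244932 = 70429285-370674217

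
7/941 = 7/941 = 0.01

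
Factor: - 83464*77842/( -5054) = 3248502344/2527  =  2^3*7^ (-1 )*19^( - 2)*10433^1*38921^1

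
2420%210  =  110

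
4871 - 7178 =- 2307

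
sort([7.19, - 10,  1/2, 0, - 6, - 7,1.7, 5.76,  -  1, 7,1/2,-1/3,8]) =[ - 10, - 7, - 6,-1,  -  1/3, 0,1/2,1/2, 1.7,5.76,7, 7.19,8] 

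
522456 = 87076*6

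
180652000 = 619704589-439052589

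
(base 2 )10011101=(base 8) 235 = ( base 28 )5h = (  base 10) 157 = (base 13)C1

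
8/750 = 4/375  =  0.01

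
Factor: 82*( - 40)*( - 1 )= 3280 = 2^4*5^1*41^1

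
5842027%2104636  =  1632755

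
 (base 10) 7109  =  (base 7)26504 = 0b1101111000101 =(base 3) 100202022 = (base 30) 7qt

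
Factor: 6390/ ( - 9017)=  - 2^1 * 3^2*5^1 *127^( - 1) = - 90/127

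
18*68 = 1224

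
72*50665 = 3647880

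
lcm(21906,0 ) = 0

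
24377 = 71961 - 47584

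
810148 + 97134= 907282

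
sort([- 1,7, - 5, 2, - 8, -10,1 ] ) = [ - 10, - 8, - 5, -1, 1, 2, 7 ]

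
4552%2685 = 1867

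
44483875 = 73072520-28588645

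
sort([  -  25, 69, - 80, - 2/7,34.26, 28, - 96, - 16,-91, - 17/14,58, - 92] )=[-96, - 92, - 91, - 80, - 25, -16, - 17/14, - 2/7, 28, 34.26, 58,69]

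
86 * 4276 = 367736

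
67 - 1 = 66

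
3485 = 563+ 2922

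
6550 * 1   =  6550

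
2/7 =2/7  =  0.29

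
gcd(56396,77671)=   23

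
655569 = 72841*9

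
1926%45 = 36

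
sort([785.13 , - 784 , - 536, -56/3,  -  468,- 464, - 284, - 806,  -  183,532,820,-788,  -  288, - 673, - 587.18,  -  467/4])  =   [  -  806,- 788,-784, - 673 , - 587.18, - 536,  -  468,  -  464, - 288,-284,  -  183 ,-467/4, - 56/3,532,785.13, 820]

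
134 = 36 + 98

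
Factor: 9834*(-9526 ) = - 2^2*3^1*11^2*149^1 * 433^1  =  - 93678684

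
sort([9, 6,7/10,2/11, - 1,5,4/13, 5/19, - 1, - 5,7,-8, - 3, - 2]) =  [ - 8, - 5,-3 , - 2, - 1 , - 1,2/11,5/19, 4/13, 7/10,5,  6,7,9]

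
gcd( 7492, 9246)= 2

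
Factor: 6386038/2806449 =2^1*3^ ( - 1 )*67^1  *367^ ( - 1)*2549^ ( - 1 ) * 47657^1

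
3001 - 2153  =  848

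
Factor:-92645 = - 5^1*7^1*2647^1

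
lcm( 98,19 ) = 1862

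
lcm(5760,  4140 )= 132480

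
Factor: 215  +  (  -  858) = -643 = -643^1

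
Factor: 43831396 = 2^2*7^1*31^1*50497^1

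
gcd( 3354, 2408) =86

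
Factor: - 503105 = -5^1 * 100621^1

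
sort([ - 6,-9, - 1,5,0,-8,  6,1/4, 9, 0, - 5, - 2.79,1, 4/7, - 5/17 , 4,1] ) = [ - 9 , - 8, - 6, - 5, - 2.79, - 1 , - 5/17,0, 0,1/4,4/7, 1, 1,4  ,  5 , 6,9]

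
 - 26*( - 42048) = 1093248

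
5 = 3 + 2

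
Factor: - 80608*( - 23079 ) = 1860352032=2^5*3^1*7^2  *  11^1*157^1*229^1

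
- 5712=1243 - 6955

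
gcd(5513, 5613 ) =1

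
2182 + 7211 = 9393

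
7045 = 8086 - 1041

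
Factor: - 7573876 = - 2^2  *1893469^1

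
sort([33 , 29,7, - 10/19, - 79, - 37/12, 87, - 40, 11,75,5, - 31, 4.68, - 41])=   [-79,-41, - 40, - 31, - 37/12,  -  10/19, 4.68, 5, 7 , 11, 29,33,75, 87] 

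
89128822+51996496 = 141125318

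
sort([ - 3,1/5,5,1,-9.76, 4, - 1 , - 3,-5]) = [-9.76, - 5, - 3, - 3, - 1, 1/5,1, 4,5]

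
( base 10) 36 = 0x24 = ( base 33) 13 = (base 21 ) 1f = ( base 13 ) 2A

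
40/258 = 20/129 = 0.16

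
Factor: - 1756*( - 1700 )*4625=13806550000 = 2^4 * 5^5*17^1*37^1 *439^1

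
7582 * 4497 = 34096254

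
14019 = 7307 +6712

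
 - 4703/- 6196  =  4703/6196 =0.76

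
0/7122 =0 = 0.00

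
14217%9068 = 5149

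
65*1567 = 101855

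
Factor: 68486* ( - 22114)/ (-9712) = 378624851/2428 = 2^( - 2 )*11^2*283^1 * 607^(-1)*11057^1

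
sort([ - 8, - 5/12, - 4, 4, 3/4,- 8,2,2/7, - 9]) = [ - 9,- 8, - 8, - 4,-5/12, 2/7, 3/4, 2, 4]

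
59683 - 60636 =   -  953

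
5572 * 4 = 22288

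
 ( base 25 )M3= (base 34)G9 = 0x229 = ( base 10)553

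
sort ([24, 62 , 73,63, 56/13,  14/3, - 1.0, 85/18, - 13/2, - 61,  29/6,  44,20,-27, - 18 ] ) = [-61,-27, - 18, - 13/2,-1.0,  56/13, 14/3,85/18,29/6,20,24,44 , 62,63,73]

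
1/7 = 1/7 = 0.14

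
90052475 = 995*90505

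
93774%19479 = 15858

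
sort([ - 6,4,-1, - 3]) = [ - 6, - 3,  -  1, 4]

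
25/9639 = 25/9639=   0.00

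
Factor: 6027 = 3^1 * 7^2*41^1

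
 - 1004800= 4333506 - 5338306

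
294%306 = 294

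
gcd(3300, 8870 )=10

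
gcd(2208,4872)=24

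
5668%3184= 2484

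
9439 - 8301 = 1138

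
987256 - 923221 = 64035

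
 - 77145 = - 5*15429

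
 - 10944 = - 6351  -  4593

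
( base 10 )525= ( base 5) 4100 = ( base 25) L0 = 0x20d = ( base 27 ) JC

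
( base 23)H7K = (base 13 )4239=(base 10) 9174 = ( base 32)8UM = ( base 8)21726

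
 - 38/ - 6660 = 19/3330 = 0.01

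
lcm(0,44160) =0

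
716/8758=358/4379 = 0.08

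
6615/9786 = 315/466= 0.68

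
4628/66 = 2314/33 = 70.12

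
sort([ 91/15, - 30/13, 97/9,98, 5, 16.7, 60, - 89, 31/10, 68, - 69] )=[ -89, -69, - 30/13,31/10, 5,91/15,  97/9, 16.7, 60,  68,98 ] 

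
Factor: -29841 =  - 3^1*7^3*29^1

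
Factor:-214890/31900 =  -741/110 = - 2^( -1)*3^1*5^(-1 ) * 11^( - 1) * 13^1*19^1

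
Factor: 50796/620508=51/623 = 3^1 * 7^( - 1) * 17^1  *89^( - 1) 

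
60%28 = 4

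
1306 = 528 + 778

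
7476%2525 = 2426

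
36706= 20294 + 16412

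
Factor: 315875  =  5^3*7^1*19^2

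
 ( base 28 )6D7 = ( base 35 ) 450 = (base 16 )13D3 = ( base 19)E12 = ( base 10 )5075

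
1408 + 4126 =5534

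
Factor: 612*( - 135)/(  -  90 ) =2^1*3^3*17^1 = 918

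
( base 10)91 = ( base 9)111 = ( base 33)2p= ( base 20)4b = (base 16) 5b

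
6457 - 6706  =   - 249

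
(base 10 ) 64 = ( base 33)1V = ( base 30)24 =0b1000000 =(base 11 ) 59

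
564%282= 0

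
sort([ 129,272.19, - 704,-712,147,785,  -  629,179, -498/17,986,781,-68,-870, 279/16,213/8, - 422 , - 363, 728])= [-870,  -  712, - 704, - 629,-422,-363 ,-68,-498/17,279/16,213/8,  129,147,179, 272.19,728,781,785, 986]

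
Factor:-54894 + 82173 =27279 = 3^2*7^1 * 433^1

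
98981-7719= 91262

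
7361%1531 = 1237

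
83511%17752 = 12503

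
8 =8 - 0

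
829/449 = 829/449= 1.85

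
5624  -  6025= - 401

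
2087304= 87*23992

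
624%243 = 138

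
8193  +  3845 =12038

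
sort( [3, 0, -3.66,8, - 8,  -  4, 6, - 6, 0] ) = [-8 ,-6,-4, - 3.66, 0, 0, 3, 6,8 ] 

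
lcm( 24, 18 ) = 72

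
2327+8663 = 10990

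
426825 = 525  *813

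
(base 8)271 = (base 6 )505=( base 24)7h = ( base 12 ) 135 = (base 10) 185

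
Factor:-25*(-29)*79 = 57275= 5^2*29^1*79^1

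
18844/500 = 4711/125= 37.69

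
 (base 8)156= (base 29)3n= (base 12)92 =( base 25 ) 4A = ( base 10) 110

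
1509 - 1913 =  - 404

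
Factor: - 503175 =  - 3^1*5^2*6709^1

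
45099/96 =469+ 25/32 = 469.78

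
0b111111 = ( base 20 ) 33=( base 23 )2h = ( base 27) 29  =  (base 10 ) 63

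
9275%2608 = 1451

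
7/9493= 7/9493 = 0.00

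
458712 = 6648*69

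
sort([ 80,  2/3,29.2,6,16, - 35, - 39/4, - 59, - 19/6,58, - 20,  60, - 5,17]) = [ - 59, - 35, - 20, - 39/4, - 5, - 19/6, 2/3,6, 16, 17, 29.2,58,60,80]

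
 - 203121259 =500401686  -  703522945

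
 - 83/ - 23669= 83/23669 = 0.00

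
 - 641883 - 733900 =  - 1375783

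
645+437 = 1082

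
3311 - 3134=177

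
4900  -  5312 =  - 412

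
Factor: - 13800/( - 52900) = 2^1*3^1*23^( - 1) =6/23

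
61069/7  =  61069/7 = 8724.14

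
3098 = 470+2628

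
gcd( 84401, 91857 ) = 1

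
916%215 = 56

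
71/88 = 71/88 =0.81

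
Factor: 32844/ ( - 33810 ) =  -2^1 * 5^( - 1)*7^( - 1) * 17^1 =- 34/35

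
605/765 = 121/153  =  0.79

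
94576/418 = 47288/209= 226.26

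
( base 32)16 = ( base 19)20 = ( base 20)1I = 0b100110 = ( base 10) 38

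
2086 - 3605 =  - 1519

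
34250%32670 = 1580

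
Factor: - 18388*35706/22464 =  - 27356747/936 = -  2^( - 3)* 3^( - 2)*11^1*13^( - 1 )*541^1*4597^1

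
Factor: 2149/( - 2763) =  - 3^( - 2) * 7^1 = - 7/9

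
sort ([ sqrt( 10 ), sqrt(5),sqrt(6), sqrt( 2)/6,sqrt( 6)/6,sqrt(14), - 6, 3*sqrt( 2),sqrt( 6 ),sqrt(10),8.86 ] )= [ - 6 , sqrt ( 2 ) /6, sqrt( 6 )/6,  sqrt ( 5), sqrt(6), sqrt (6 ), sqrt ( 10), sqrt( 10), sqrt( 14 ),3*sqrt( 2 ),8.86]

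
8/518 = 4/259 = 0.02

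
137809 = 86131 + 51678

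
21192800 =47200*449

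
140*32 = 4480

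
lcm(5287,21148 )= 21148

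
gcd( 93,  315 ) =3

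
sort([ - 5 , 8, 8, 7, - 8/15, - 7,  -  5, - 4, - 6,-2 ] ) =[-7,-6, - 5,- 5, - 4, - 2, - 8/15,7, 8, 8 ]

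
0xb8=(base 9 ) 224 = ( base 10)184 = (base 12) 134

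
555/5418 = 185/1806 = 0.10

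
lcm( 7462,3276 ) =134316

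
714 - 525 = 189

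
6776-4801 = 1975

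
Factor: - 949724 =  - 2^2 *41^1 * 5791^1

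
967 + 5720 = 6687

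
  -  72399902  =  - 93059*778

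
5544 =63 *88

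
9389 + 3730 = 13119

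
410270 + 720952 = 1131222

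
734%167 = 66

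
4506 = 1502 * 3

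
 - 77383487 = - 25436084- 51947403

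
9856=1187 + 8669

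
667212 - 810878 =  - 143666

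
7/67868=7/67868 = 0.00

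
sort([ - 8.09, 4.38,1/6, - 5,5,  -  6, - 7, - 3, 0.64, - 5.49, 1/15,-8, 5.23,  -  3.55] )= [  -  8.09, -8, - 7,- 6,  -  5.49, -5,  -  3.55,-3, 1/15,  1/6, 0.64, 4.38, 5, 5.23]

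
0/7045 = 0 = 0.00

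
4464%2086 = 292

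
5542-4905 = 637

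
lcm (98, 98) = 98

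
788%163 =136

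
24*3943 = 94632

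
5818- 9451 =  - 3633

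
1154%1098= 56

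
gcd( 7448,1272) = 8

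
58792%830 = 692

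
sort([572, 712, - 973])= [ -973, 572,  712]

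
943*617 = 581831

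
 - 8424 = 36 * (-234)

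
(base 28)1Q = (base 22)2A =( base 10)54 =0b110110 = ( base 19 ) 2g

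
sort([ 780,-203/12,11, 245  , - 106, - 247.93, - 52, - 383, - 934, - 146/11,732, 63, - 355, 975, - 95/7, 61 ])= [-934,-383, - 355, - 247.93, - 106,-52, - 203/12, - 95/7, - 146/11,11, 61, 63,245, 732 , 780,  975] 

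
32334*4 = 129336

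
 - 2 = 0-2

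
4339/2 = 2169+1/2=2169.50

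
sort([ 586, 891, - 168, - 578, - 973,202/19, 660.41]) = [ - 973, - 578, - 168,202/19 , 586,660.41, 891] 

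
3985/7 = 3985/7 = 569.29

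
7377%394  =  285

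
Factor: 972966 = 2^1*3^1*31^1* 5231^1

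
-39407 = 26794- 66201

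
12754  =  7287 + 5467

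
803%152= 43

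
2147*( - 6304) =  - 13534688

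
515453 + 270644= 786097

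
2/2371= 2/2371 = 0.00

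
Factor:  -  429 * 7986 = -2^1*3^2*11^4 * 13^1 = -3425994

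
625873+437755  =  1063628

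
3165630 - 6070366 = -2904736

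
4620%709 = 366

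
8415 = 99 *85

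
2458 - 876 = 1582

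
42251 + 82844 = 125095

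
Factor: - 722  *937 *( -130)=2^2 * 5^1*13^1 * 19^2 * 937^1=87946820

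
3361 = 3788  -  427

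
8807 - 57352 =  - 48545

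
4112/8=514 = 514.00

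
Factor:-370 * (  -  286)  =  2^2*5^1 *11^1*13^1*37^1 = 105820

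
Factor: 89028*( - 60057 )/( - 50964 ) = 445562883/4247 = 3^3*31^( - 1)*137^( - 1) *2473^1*6673^1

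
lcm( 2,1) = 2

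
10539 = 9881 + 658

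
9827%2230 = 907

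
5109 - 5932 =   -  823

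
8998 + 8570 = 17568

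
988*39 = 38532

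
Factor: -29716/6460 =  - 5^( - 1)*23^1 = - 23/5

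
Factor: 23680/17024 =185/133 = 5^1*7^ ( - 1)*19^ ( - 1 ) * 37^1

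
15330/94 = 7665/47 = 163.09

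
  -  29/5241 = -1 + 5212/5241  =  -0.01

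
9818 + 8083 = 17901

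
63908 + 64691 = 128599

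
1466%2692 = 1466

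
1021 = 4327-3306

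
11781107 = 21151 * 557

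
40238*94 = 3782372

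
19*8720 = 165680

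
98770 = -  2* ( - 49385)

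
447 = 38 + 409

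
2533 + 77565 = 80098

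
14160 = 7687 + 6473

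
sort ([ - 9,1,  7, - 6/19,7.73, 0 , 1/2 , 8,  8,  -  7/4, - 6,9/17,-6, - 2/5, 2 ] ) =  [ - 9, - 6,  -  6, -7/4, - 2/5, - 6/19, 0,1/2, 9/17, 1, 2,7, 7.73,8, 8]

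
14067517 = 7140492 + 6927025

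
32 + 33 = 65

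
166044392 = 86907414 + 79136978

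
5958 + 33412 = 39370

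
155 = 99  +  56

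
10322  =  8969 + 1353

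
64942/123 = 64942/123=527.98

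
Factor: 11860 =2^2 * 5^1 * 593^1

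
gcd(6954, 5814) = 114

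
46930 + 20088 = 67018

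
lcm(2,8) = 8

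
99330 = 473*210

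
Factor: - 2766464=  - 2^7 *21613^1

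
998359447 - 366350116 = 632009331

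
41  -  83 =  - 42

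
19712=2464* 8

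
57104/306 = 186 + 94/153 = 186.61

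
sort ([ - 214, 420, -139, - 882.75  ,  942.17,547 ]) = [ - 882.75, -214, - 139,420,547,942.17]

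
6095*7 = 42665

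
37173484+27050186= 64223670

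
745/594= 1 + 151/594 = 1.25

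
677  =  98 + 579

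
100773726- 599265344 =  - 498491618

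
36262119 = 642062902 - 605800783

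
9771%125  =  21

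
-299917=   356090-656007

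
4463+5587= 10050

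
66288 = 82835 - 16547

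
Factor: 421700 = 2^2*5^2*  4217^1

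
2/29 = 2/29 = 0.07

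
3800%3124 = 676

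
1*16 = 16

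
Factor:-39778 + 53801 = 14023 = 37^1*379^1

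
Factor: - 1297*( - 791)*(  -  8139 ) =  - 3^1*7^1*113^1* 1297^1*2713^1 = - 8350019853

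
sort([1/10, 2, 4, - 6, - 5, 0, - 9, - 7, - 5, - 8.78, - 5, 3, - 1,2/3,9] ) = [ - 9, - 8.78, - 7, - 6, - 5, - 5, - 5, - 1, 0, 1/10,2/3, 2, 3, 4, 9 ]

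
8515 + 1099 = 9614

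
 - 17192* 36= -618912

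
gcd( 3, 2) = 1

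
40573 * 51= 2069223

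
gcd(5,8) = 1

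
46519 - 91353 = -44834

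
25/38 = 25/38 = 0.66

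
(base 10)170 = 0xAA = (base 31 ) 5F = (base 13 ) 101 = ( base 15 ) B5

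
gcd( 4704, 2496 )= 96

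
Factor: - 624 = - 2^4 *3^1*13^1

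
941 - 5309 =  -4368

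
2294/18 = 127 + 4/9 =127.44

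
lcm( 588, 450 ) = 44100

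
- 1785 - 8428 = -10213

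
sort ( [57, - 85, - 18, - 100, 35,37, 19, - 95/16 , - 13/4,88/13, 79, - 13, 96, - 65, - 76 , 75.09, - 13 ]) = [ - 100,- 85, - 76, -65 , - 18,-13, - 13, - 95/16, - 13/4,88/13,19, 35, 37, 57,75.09, 79,96 ] 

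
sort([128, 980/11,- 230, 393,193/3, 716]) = [ - 230,193/3, 980/11, 128,393,716]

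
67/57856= 67/57856 = 0.00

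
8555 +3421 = 11976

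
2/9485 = 2/9485 = 0.00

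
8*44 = 352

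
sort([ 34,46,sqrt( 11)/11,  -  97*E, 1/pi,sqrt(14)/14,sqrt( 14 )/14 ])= [ - 97*E,sqrt(14)/14,sqrt( 14)/14,sqrt( 11 )/11,  1/pi,34,46]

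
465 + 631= 1096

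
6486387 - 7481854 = -995467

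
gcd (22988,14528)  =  4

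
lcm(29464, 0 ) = 0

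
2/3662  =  1/1831  =  0.00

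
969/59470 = 51/3130 = 0.02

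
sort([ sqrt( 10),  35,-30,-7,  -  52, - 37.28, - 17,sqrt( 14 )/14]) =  [ - 52 , - 37.28, - 30,-17, - 7, sqrt ( 14)/14,sqrt(10 ),35 ] 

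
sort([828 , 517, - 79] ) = [ - 79, 517,828]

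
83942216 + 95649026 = 179591242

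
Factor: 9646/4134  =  3^( - 1 )*7^1 = 7/3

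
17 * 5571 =94707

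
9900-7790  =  2110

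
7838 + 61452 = 69290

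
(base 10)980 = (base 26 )1BI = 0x3D4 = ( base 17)36b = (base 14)500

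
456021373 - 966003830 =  - 509982457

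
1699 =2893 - 1194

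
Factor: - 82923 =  - 3^1 * 131^1*211^1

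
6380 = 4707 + 1673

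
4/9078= 2/4539 = 0.00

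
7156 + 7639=14795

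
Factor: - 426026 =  - 2^1*277^1*769^1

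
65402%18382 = 10256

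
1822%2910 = 1822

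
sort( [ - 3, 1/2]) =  [ - 3,1/2 ]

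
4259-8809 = - 4550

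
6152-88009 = - 81857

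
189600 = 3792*50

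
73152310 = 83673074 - 10520764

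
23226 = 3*7742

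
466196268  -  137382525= 328813743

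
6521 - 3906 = 2615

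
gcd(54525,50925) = 75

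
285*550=156750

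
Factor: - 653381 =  - 271^1 * 2411^1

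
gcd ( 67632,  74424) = 24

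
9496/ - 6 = - 4748/3 = - 1582.67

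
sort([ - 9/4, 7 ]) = [  -  9/4, 7 ] 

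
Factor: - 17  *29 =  - 493 = - 17^1* 29^1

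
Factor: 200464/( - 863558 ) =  -100232/431779 = - 2^3* 11^1*17^1 * 23^( - 1)*67^1*18773^ ( - 1 ) 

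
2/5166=1/2583 =0.00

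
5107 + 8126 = 13233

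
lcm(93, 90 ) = 2790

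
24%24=0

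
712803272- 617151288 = 95651984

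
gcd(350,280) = 70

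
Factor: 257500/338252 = 5^4 * 821^( - 1 )=   625/821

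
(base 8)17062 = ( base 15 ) 2455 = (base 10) 7730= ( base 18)15f8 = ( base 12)4582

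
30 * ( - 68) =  - 2040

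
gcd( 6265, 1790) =895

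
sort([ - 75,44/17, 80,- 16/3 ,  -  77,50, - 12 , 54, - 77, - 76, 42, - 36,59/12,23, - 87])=[ - 87, - 77, - 77, - 76, - 75,  -  36, - 12, - 16/3, 44/17,59/12, 23, 42, 50,54,80 ]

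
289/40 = 289/40 = 7.22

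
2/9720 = 1/4860 = 0.00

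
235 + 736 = 971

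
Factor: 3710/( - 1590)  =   - 3^( - 1)*7^1 = - 7/3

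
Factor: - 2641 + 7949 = 2^2 * 1327^1 = 5308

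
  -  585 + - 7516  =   - 8101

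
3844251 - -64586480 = 68430731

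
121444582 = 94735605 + 26708977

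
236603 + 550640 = 787243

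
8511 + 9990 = 18501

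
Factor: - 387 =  - 3^2*43^1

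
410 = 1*410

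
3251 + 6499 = 9750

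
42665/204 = 209 + 29/204   =  209.14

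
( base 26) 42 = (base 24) 4a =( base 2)1101010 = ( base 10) 106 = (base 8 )152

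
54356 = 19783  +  34573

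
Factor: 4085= 5^1 *19^1*43^1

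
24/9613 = 24/9613 = 0.00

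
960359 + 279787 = 1240146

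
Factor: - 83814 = - 2^1 * 3^1* 61^1*229^1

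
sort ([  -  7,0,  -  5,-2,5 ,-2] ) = [-7, - 5, - 2,-2 , 0 , 5]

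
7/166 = 7/166=0.04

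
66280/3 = 22093 +1/3 = 22093.33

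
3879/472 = 8+103/472=8.22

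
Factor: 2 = 2^1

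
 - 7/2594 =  - 7/2594= -0.00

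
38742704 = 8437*4592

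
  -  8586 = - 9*954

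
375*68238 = 25589250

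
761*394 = 299834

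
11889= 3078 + 8811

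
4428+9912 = 14340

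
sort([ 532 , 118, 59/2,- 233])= [ - 233, 59/2,118, 532]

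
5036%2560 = 2476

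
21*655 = 13755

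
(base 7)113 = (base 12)4B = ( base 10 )59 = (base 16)3b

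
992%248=0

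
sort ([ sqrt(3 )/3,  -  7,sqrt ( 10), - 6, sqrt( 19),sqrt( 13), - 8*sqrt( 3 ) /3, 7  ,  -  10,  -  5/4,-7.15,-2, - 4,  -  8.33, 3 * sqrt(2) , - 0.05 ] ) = [-10, - 8.33, - 7.15, - 7, - 6 ,  -  8*sqrt( 3 ) /3, - 4,  -  2, -5/4, -0.05,sqrt(3 )/3 , sqrt( 10), sqrt( 13 ),3*sqrt(2 ) , sqrt(19) , 7]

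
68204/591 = 115  +  239/591= 115.40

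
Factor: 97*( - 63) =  - 3^2 * 7^1*97^1= - 6111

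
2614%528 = 502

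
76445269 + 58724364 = 135169633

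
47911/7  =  6844+3/7 = 6844.43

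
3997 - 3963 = 34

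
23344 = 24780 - 1436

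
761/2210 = 761/2210 = 0.34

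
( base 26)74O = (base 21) B09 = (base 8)11374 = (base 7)20112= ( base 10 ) 4860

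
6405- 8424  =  - 2019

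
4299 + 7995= 12294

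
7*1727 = 12089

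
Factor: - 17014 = -2^1*47^1*181^1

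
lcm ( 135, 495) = 1485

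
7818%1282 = 126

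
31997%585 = 407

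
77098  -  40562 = 36536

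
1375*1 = 1375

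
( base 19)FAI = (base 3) 21201021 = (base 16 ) 15f7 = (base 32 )5FN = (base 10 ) 5623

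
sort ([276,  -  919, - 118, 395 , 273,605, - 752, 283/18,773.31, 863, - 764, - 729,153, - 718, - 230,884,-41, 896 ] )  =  [ - 919,  -  764, - 752, - 729, - 718, - 230, - 118, - 41,  283/18, 153, 273,276 , 395, 605,773.31,863, 884 , 896]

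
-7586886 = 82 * ( - 92523 )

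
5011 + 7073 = 12084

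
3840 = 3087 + 753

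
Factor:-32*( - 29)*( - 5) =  - 4640 = -  2^5*5^1*29^1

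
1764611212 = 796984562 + 967626650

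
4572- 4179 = 393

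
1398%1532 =1398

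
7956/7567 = 1 + 389/7567=   1.05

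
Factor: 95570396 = 2^2*17^1*31^1*45337^1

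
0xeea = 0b111011101010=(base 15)11E8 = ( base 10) 3818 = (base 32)3na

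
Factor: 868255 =5^1*173651^1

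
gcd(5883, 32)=1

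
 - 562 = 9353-9915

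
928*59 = 54752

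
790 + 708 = 1498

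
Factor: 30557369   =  661^1*46229^1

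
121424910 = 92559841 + 28865069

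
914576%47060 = 20436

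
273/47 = 273/47 = 5.81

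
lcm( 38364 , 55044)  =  1266012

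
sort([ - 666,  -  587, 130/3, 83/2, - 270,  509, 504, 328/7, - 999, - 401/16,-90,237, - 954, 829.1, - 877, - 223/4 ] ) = [ - 999, - 954,-877, - 666, - 587, - 270, - 90,-223/4, - 401/16, 83/2, 130/3, 328/7,237, 504, 509, 829.1 ] 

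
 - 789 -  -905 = 116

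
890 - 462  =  428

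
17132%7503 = 2126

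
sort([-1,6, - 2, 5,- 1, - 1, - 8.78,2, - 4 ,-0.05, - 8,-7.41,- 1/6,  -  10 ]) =[  -  10, - 8.78,-8, - 7.41, - 4, - 2, - 1,  -  1,-1, - 1/6, - 0.05 , 2,5,  6] 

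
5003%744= 539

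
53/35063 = 53/35063 = 0.00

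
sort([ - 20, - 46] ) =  [ - 46, - 20 ] 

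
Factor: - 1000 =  - 2^3 * 5^3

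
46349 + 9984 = 56333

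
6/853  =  6/853 = 0.01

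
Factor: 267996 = 2^2*3^1*23^1*971^1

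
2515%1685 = 830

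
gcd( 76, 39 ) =1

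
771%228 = 87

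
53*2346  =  124338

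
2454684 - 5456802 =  - 3002118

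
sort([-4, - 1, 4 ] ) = [-4,  -  1,  4]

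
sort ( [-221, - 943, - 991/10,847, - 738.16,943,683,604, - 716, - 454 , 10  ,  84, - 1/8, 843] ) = [ - 943, - 738.16, - 716, - 454, - 221, - 991/10, - 1/8,10,84,604,683,843,847, 943] 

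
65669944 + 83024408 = 148694352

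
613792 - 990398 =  - 376606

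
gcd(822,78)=6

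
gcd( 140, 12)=4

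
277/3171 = 277/3171 =0.09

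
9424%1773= 559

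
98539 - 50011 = 48528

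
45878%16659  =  12560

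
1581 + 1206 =2787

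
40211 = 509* 79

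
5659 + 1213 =6872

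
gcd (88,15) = 1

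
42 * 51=2142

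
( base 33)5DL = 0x1707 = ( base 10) 5895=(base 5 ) 142040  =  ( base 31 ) 645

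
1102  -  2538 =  - 1436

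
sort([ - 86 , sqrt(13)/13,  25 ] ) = [ -86,sqrt(13)/13, 25 ] 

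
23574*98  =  2310252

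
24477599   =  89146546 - 64668947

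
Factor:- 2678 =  - 2^1*13^1*103^1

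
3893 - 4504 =-611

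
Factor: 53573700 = 2^2*3^1*5^2 * 43^1*4153^1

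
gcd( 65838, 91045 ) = 1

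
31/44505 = 31/44505 = 0.00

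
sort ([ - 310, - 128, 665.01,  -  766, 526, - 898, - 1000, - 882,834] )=[  -  1000,- 898 ,-882,  -  766 , - 310,-128,  526 , 665.01, 834]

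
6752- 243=6509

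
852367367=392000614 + 460366753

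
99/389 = 99/389  =  0.25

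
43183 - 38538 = 4645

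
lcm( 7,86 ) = 602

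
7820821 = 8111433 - 290612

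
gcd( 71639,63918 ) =1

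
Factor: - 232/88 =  - 29/11 = - 11^(  -  1) * 29^1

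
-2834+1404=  - 1430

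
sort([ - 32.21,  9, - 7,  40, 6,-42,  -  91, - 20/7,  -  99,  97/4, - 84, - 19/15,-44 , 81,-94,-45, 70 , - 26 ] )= [ - 99,-94 ,  -  91,- 84, - 45, - 44,-42, - 32.21,-26,-7, - 20/7,  -  19/15,6,  9, 97/4, 40 , 70 , 81]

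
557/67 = 8 + 21/67 = 8.31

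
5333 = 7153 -1820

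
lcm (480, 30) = 480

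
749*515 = 385735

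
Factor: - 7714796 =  - 2^2*37^1*52127^1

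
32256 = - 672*( - 48)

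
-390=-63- 327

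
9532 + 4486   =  14018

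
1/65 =1/65 = 0.02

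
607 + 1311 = 1918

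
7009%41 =39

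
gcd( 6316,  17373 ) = 1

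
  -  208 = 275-483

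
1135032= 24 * 47293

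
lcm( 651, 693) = 21483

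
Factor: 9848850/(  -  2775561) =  - 3282950/925187 = -2^1*5^2*11^1*29^( - 1 ) * 47^1 * 61^(  -  1) * 127^1 * 523^( - 1)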